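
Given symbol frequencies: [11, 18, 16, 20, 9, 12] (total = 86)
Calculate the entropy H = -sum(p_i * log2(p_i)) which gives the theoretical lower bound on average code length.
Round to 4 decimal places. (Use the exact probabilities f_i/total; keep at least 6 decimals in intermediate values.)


Per-symbol terms -p_i * log2(p_i) with p_i = f_i/86:
  p = 11/86 = 0.127907: log2(p) = -2.966833, -p*log2(p) = 0.379479
  p = 18/86 = 0.209302: log2(p) = -2.256340, -p*log2(p) = 0.472257
  p = 16/86 = 0.186047: log2(p) = -2.426265, -p*log2(p) = 0.451398
  p = 20/86 = 0.232558: log2(p) = -2.104337, -p*log2(p) = 0.489381
  p = 9/86 = 0.104651: log2(p) = -3.256340, -p*log2(p) = 0.340780
  p = 12/86 = 0.139535: log2(p) = -2.841302, -p*log2(p) = 0.396461
H = 0.379479 + 0.472257 + 0.451398 + 0.489381 + 0.340780 + 0.396461 = 2.529756

H = 2.5298 bits/symbol


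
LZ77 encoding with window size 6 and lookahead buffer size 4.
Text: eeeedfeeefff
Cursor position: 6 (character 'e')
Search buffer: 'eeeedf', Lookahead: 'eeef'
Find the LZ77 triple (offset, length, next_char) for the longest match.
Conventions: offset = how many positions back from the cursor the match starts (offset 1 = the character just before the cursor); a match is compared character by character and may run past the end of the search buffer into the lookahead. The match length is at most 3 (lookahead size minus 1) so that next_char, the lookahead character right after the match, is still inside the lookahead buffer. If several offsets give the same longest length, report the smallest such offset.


Try each offset into the search buffer:
  offset=1 (pos 5, char 'f'): match length 0
  offset=2 (pos 4, char 'd'): match length 0
  offset=3 (pos 3, char 'e'): match length 1
  offset=4 (pos 2, char 'e'): match length 2
  offset=5 (pos 1, char 'e'): match length 3
  offset=6 (pos 0, char 'e'): match length 3
Longest match has length 3, found at offsets 5, 6; take the smallest, offset 5.
next_char = character at position 6 + 3 = 9 -> 'f'

Best match: offset=5, length=3 (matching 'eee' starting at position 1)
LZ77 triple: (5, 3, 'f')


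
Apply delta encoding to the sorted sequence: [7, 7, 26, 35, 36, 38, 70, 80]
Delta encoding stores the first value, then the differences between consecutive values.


First value: 7
Deltas:
  7 - 7 = 0
  26 - 7 = 19
  35 - 26 = 9
  36 - 35 = 1
  38 - 36 = 2
  70 - 38 = 32
  80 - 70 = 10


Delta encoded: [7, 0, 19, 9, 1, 2, 32, 10]


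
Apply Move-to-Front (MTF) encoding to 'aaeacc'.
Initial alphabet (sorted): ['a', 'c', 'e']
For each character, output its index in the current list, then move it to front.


MTF encoding:
'a': index 0 in ['a', 'c', 'e'] -> ['a', 'c', 'e']
'a': index 0 in ['a', 'c', 'e'] -> ['a', 'c', 'e']
'e': index 2 in ['a', 'c', 'e'] -> ['e', 'a', 'c']
'a': index 1 in ['e', 'a', 'c'] -> ['a', 'e', 'c']
'c': index 2 in ['a', 'e', 'c'] -> ['c', 'a', 'e']
'c': index 0 in ['c', 'a', 'e'] -> ['c', 'a', 'e']


Output: [0, 0, 2, 1, 2, 0]


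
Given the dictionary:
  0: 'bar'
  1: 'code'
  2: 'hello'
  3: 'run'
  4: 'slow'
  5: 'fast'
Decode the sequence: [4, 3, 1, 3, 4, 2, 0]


Look up each index in the dictionary:
  4 -> 'slow'
  3 -> 'run'
  1 -> 'code'
  3 -> 'run'
  4 -> 'slow'
  2 -> 'hello'
  0 -> 'bar'

Decoded: "slow run code run slow hello bar"


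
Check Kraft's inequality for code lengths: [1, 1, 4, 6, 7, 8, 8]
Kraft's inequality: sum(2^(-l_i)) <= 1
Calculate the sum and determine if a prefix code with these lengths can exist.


Sum = 2^(-1) + 2^(-1) + 2^(-4) + 2^(-6) + 2^(-7) + 2^(-8) + 2^(-8)
    = 0.5 + 0.5 + 0.0625 + 0.015625 + 0.0078125 + 0.00390625 + 0.00390625
    = 280/256 = 1.09375
Since 1.09375 > 1, Kraft's inequality is NOT satisfied.
A prefix code with these lengths CANNOT exist.

Kraft sum = 1.09375. Not satisfied.


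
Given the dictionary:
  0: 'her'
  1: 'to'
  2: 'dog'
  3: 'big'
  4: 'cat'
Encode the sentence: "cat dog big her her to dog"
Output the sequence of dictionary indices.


Look up each word in the dictionary:
  'cat' -> 4
  'dog' -> 2
  'big' -> 3
  'her' -> 0
  'her' -> 0
  'to' -> 1
  'dog' -> 2

Encoded: [4, 2, 3, 0, 0, 1, 2]


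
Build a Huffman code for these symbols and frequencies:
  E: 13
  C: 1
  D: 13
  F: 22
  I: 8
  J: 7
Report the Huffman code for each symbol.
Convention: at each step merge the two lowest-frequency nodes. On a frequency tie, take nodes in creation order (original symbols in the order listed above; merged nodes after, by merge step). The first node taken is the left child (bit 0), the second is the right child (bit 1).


Huffman tree construction:
Step 1: Merge C(1) + J(7) = 8
Step 2: Merge I(8) + (C+J)(8) = 16
Step 3: Merge E(13) + D(13) = 26
Step 4: Merge (I+(C+J))(16) + F(22) = 38
Step 5: Merge (E+D)(26) + ((I+(C+J))+F)(38) = 64
Read each symbol's code off the tree from the root (left child = 0, right child = 1).

Codes:
  E: 00 (length 2)
  C: 1010 (length 4)
  D: 01 (length 2)
  F: 11 (length 2)
  I: 100 (length 3)
  J: 1011 (length 4)
Average code length: 152/64 = 2.3750 bits/symbol


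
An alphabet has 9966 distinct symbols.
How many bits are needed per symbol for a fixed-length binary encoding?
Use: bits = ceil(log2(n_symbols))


log2(9966) = 13.2828
Bracket: 2^13 = 8192 < 9966 <= 2^14 = 16384
So ceil(log2(9966)) = 14

bits = ceil(log2(9966)) = ceil(13.2828) = 14 bits


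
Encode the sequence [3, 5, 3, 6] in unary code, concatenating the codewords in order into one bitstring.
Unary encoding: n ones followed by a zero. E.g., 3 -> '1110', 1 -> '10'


Encode each number as n ones followed by a terminating 0:
  3 -> 1110 (4 bits)
  5 -> 111110 (6 bits)
  3 -> 1110 (4 bits)
  6 -> 1111110 (7 bits)
Total length = 4 + 6 + 4 + 7 = 21 bits.

Unary([3, 5, 3, 6]) = 111011111011101111110 (21 bits)


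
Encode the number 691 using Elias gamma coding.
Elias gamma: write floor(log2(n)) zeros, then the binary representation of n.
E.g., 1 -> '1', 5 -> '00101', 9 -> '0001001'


num_bits = floor(log2(691)) + 1 = 10
leading_zeros = num_bits - 1 = 9
binary(691) = 1010110011

Elias gamma(691) = '000000000' + '1010110011' = 0000000001010110011 (19 bits)


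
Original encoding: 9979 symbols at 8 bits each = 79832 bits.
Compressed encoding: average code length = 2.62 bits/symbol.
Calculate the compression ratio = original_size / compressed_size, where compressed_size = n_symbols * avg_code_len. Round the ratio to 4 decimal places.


original_size = n_symbols * orig_bits = 9979 * 8 = 79832 bits
compressed_size = n_symbols * avg_code_len = 9979 * 2.62 = 26144.98 bits
ratio = original_size / compressed_size = 79832 / 26144.98 = 3.0534

Compression ratio = 3.0534


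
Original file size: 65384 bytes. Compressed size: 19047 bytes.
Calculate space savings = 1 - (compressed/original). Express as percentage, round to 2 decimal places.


ratio = compressed/original = 19047/65384 = 0.29131
savings = 1 - ratio = 1 - 0.29131 = 0.70869
as a percentage: 0.70869 * 100 = 70.87%

Space savings = 1 - 19047/65384 = 70.87%


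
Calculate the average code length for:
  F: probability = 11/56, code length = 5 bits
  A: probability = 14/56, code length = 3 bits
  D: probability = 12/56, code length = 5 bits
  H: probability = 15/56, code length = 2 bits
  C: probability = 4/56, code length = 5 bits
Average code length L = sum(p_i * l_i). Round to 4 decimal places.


Weighted contributions p_i * l_i:
  F: (11/56) * 5 = 55/56
  A: (14/56) * 3 = 42/56
  D: (12/56) * 5 = 60/56
  H: (15/56) * 2 = 30/56
  C: (4/56) * 5 = 20/56
Sum = (55 + 42 + 60 + 30 + 20)/56 = 207/56

L = 207/56 = 3.6964 bits/symbol


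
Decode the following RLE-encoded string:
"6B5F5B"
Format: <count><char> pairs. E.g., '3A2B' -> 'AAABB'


Expanding each <count><char> pair:
  6B -> 'BBBBBB'
  5F -> 'FFFFF'
  5B -> 'BBBBB'

Decoded = BBBBBBFFFFFBBBBB


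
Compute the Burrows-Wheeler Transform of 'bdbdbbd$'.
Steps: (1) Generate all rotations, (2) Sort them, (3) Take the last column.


Rotations (sorted):
  0: $bdbdbbd -> last char: d
  1: bbd$bdbd -> last char: d
  2: bd$bdbdb -> last char: b
  3: bdbbd$bd -> last char: d
  4: bdbdbbd$ -> last char: $
  5: d$bdbdbb -> last char: b
  6: dbbd$bdb -> last char: b
  7: dbdbbd$b -> last char: b


BWT = ddbd$bbb


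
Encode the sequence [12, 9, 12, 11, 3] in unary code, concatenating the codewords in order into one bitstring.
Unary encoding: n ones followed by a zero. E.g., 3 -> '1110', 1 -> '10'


Encode each number as n ones followed by a terminating 0:
  12 -> 1111111111110 (13 bits)
  9 -> 1111111110 (10 bits)
  12 -> 1111111111110 (13 bits)
  11 -> 111111111110 (12 bits)
  3 -> 1110 (4 bits)
Total length = 13 + 10 + 13 + 12 + 4 = 52 bits.

Unary([12, 9, 12, 11, 3]) = 1111111111110111111111011111111111101111111111101110 (52 bits)


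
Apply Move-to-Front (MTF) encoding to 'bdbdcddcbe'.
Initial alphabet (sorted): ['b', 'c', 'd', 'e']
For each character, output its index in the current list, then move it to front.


MTF encoding:
'b': index 0 in ['b', 'c', 'd', 'e'] -> ['b', 'c', 'd', 'e']
'd': index 2 in ['b', 'c', 'd', 'e'] -> ['d', 'b', 'c', 'e']
'b': index 1 in ['d', 'b', 'c', 'e'] -> ['b', 'd', 'c', 'e']
'd': index 1 in ['b', 'd', 'c', 'e'] -> ['d', 'b', 'c', 'e']
'c': index 2 in ['d', 'b', 'c', 'e'] -> ['c', 'd', 'b', 'e']
'd': index 1 in ['c', 'd', 'b', 'e'] -> ['d', 'c', 'b', 'e']
'd': index 0 in ['d', 'c', 'b', 'e'] -> ['d', 'c', 'b', 'e']
'c': index 1 in ['d', 'c', 'b', 'e'] -> ['c', 'd', 'b', 'e']
'b': index 2 in ['c', 'd', 'b', 'e'] -> ['b', 'c', 'd', 'e']
'e': index 3 in ['b', 'c', 'd', 'e'] -> ['e', 'b', 'c', 'd']


Output: [0, 2, 1, 1, 2, 1, 0, 1, 2, 3]


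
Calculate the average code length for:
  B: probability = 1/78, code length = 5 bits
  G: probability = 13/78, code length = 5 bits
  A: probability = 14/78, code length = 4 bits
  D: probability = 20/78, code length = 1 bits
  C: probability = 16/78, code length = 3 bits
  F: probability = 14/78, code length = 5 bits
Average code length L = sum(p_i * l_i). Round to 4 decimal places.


Weighted contributions p_i * l_i:
  B: (1/78) * 5 = 5/78
  G: (13/78) * 5 = 65/78
  A: (14/78) * 4 = 56/78
  D: (20/78) * 1 = 20/78
  C: (16/78) * 3 = 48/78
  F: (14/78) * 5 = 70/78
Sum = (5 + 65 + 56 + 20 + 48 + 70)/78 = 264/78

L = 264/78 = 3.3846 bits/symbol


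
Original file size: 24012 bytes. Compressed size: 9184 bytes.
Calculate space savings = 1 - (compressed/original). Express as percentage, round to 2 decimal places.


ratio = compressed/original = 9184/24012 = 0.382475
savings = 1 - ratio = 1 - 0.382475 = 0.617525
as a percentage: 0.617525 * 100 = 61.75%

Space savings = 1 - 9184/24012 = 61.75%


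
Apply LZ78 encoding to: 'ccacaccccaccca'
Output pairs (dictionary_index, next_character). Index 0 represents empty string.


LZ78 encoding steps:
Dictionary: {0: ''}
Step 1: w='' (idx 0), next='c' -> output (0, 'c'), add 'c' as idx 1
Step 2: w='c' (idx 1), next='a' -> output (1, 'a'), add 'ca' as idx 2
Step 3: w='ca' (idx 2), next='c' -> output (2, 'c'), add 'cac' as idx 3
Step 4: w='c' (idx 1), next='c' -> output (1, 'c'), add 'cc' as idx 4
Step 5: w='cac' (idx 3), next='c' -> output (3, 'c'), add 'cacc' as idx 5
Step 6: w='ca' (idx 2), end of input -> output (2, '')


Encoded: [(0, 'c'), (1, 'a'), (2, 'c'), (1, 'c'), (3, 'c'), (2, '')]


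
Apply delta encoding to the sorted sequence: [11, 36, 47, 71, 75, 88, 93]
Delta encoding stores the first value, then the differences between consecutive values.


First value: 11
Deltas:
  36 - 11 = 25
  47 - 36 = 11
  71 - 47 = 24
  75 - 71 = 4
  88 - 75 = 13
  93 - 88 = 5


Delta encoded: [11, 25, 11, 24, 4, 13, 5]


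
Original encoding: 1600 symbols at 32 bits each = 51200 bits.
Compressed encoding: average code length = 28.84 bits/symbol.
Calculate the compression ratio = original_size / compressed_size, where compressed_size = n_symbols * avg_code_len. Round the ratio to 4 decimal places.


original_size = n_symbols * orig_bits = 1600 * 32 = 51200 bits
compressed_size = n_symbols * avg_code_len = 1600 * 28.84 = 46144.0 bits
ratio = original_size / compressed_size = 51200 / 46144.0 = 1.1096

Compression ratio = 1.1096


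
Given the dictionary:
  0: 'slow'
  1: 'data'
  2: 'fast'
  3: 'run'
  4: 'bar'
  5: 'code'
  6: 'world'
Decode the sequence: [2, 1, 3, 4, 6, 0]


Look up each index in the dictionary:
  2 -> 'fast'
  1 -> 'data'
  3 -> 'run'
  4 -> 'bar'
  6 -> 'world'
  0 -> 'slow'

Decoded: "fast data run bar world slow"


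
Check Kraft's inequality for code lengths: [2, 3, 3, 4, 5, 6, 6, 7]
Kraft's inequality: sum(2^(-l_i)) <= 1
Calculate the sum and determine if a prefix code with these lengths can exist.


Sum = 2^(-2) + 2^(-3) + 2^(-3) + 2^(-4) + 2^(-5) + 2^(-6) + 2^(-6) + 2^(-7)
    = 0.25 + 0.125 + 0.125 + 0.0625 + 0.03125 + 0.015625 + 0.015625 + 0.0078125
    = 81/128 = 0.6328125
Since 0.6328125 <= 1, Kraft's inequality IS satisfied.
A prefix code with these lengths CAN exist.

Kraft sum = 0.6328125. Satisfied.


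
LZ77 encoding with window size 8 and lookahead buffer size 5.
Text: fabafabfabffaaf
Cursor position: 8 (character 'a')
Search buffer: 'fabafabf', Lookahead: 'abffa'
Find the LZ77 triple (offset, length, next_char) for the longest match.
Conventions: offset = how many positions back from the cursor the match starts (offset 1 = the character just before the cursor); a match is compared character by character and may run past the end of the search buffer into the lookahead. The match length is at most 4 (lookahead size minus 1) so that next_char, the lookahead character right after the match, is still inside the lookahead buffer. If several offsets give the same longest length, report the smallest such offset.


Try each offset into the search buffer:
  offset=1 (pos 7, char 'f'): match length 0
  offset=2 (pos 6, char 'b'): match length 0
  offset=3 (pos 5, char 'a'): match length 3
  offset=4 (pos 4, char 'f'): match length 0
  offset=5 (pos 3, char 'a'): match length 1
  offset=6 (pos 2, char 'b'): match length 0
  offset=7 (pos 1, char 'a'): match length 2
  offset=8 (pos 0, char 'f'): match length 0
Longest match has length 3 at offset 3.
next_char = character at position 8 + 3 = 11 -> 'f'

Best match: offset=3, length=3 (matching 'abf' starting at position 5)
LZ77 triple: (3, 3, 'f')


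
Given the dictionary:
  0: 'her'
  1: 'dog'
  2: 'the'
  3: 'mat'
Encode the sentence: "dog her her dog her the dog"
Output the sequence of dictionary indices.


Look up each word in the dictionary:
  'dog' -> 1
  'her' -> 0
  'her' -> 0
  'dog' -> 1
  'her' -> 0
  'the' -> 2
  'dog' -> 1

Encoded: [1, 0, 0, 1, 0, 2, 1]


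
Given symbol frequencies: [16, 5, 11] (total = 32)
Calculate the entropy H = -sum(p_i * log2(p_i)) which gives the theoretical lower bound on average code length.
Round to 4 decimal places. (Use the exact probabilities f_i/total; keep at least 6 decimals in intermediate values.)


Per-symbol terms -p_i * log2(p_i) with p_i = f_i/32:
  p = 16/32 = 0.500000: log2(p) = -1.000000, -p*log2(p) = 0.500000
  p = 5/32 = 0.156250: log2(p) = -2.678072, -p*log2(p) = 0.418449
  p = 11/32 = 0.343750: log2(p) = -1.540568, -p*log2(p) = 0.529570
H = 0.500000 + 0.418449 + 0.529570 = 1.448019

H = 1.448 bits/symbol


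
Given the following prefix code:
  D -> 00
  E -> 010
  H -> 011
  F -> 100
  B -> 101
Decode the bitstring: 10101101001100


Decoding step by step:
Bits 101 -> B
Bits 011 -> H
Bits 010 -> E
Bits 011 -> H
Bits 00 -> D


Decoded message: BHEHD


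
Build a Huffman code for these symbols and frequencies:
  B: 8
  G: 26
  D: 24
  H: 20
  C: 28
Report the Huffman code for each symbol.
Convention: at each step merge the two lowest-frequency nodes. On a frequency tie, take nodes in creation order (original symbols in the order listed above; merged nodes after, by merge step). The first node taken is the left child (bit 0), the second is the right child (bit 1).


Huffman tree construction:
Step 1: Merge B(8) + H(20) = 28
Step 2: Merge D(24) + G(26) = 50
Step 3: Merge C(28) + (B+H)(28) = 56
Step 4: Merge (D+G)(50) + (C+(B+H))(56) = 106
Read each symbol's code off the tree from the root (left child = 0, right child = 1).

Codes:
  B: 110 (length 3)
  G: 01 (length 2)
  D: 00 (length 2)
  H: 111 (length 3)
  C: 10 (length 2)
Average code length: 240/106 = 2.2642 bits/symbol


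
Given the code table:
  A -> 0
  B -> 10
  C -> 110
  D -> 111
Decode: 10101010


Decoding:
10 -> B
10 -> B
10 -> B
10 -> B


Result: BBBB


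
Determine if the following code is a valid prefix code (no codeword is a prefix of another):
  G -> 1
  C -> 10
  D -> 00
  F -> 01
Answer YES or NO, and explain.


Checking each pair (does one codeword prefix another?):
  G='1' vs C='10': prefix -- VIOLATION

NO -- this is NOT a valid prefix code. G (1) is a prefix of C (10).


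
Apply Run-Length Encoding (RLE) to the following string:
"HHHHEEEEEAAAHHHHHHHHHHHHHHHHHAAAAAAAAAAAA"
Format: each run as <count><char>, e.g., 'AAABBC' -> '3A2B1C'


Scanning runs left to right:
  i=0: run of 'H' x 4 -> '4H'
  i=4: run of 'E' x 5 -> '5E'
  i=9: run of 'A' x 3 -> '3A'
  i=12: run of 'H' x 17 -> '17H'
  i=29: run of 'A' x 12 -> '12A'

RLE = 4H5E3A17H12A


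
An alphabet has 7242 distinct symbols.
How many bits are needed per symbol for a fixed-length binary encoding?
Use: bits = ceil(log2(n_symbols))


log2(7242) = 12.8222
Bracket: 2^12 = 4096 < 7242 <= 2^13 = 8192
So ceil(log2(7242)) = 13

bits = ceil(log2(7242)) = ceil(12.8222) = 13 bits


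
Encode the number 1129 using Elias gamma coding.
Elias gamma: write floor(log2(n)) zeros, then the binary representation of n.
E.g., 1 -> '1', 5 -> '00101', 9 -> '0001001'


num_bits = floor(log2(1129)) + 1 = 11
leading_zeros = num_bits - 1 = 10
binary(1129) = 10001101001

Elias gamma(1129) = '0000000000' + '10001101001' = 000000000010001101001 (21 bits)


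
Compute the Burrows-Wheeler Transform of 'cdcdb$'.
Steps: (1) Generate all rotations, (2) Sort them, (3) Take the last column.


Rotations (sorted):
  0: $cdcdb -> last char: b
  1: b$cdcd -> last char: d
  2: cdb$cd -> last char: d
  3: cdcdb$ -> last char: $
  4: db$cdc -> last char: c
  5: dcdb$c -> last char: c


BWT = bdd$cc


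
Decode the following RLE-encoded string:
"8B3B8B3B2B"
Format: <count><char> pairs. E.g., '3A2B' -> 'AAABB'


Expanding each <count><char> pair:
  8B -> 'BBBBBBBB'
  3B -> 'BBB'
  8B -> 'BBBBBBBB'
  3B -> 'BBB'
  2B -> 'BB'

Decoded = BBBBBBBBBBBBBBBBBBBBBBBB


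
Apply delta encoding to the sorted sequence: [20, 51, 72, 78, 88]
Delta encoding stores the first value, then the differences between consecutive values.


First value: 20
Deltas:
  51 - 20 = 31
  72 - 51 = 21
  78 - 72 = 6
  88 - 78 = 10


Delta encoded: [20, 31, 21, 6, 10]


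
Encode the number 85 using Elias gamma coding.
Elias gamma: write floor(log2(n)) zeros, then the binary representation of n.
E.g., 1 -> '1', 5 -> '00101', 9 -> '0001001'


num_bits = floor(log2(85)) + 1 = 7
leading_zeros = num_bits - 1 = 6
binary(85) = 1010101

Elias gamma(85) = '000000' + '1010101' = 0000001010101 (13 bits)


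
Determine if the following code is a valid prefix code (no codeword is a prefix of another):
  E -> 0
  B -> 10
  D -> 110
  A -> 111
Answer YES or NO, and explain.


Checking each pair (does one codeword prefix another?):
  E='0' vs B='10': no prefix
  E='0' vs D='110': no prefix
  E='0' vs A='111': no prefix
  B='10' vs E='0': no prefix
  B='10' vs D='110': no prefix
  B='10' vs A='111': no prefix
  D='110' vs E='0': no prefix
  D='110' vs B='10': no prefix
  D='110' vs A='111': no prefix
  A='111' vs E='0': no prefix
  A='111' vs B='10': no prefix
  A='111' vs D='110': no prefix
No violation found over all pairs.

YES -- this is a valid prefix code. No codeword is a prefix of any other codeword.


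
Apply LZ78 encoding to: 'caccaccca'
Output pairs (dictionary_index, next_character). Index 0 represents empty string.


LZ78 encoding steps:
Dictionary: {0: ''}
Step 1: w='' (idx 0), next='c' -> output (0, 'c'), add 'c' as idx 1
Step 2: w='' (idx 0), next='a' -> output (0, 'a'), add 'a' as idx 2
Step 3: w='c' (idx 1), next='c' -> output (1, 'c'), add 'cc' as idx 3
Step 4: w='a' (idx 2), next='c' -> output (2, 'c'), add 'ac' as idx 4
Step 5: w='cc' (idx 3), next='a' -> output (3, 'a'), add 'cca' as idx 5


Encoded: [(0, 'c'), (0, 'a'), (1, 'c'), (2, 'c'), (3, 'a')]


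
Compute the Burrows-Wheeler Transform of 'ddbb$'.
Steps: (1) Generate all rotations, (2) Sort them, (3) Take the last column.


Rotations (sorted):
  0: $ddbb -> last char: b
  1: b$ddb -> last char: b
  2: bb$dd -> last char: d
  3: dbb$d -> last char: d
  4: ddbb$ -> last char: $


BWT = bbdd$


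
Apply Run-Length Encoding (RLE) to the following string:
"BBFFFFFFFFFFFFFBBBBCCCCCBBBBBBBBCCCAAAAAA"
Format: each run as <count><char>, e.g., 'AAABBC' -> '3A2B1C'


Scanning runs left to right:
  i=0: run of 'B' x 2 -> '2B'
  i=2: run of 'F' x 13 -> '13F'
  i=15: run of 'B' x 4 -> '4B'
  i=19: run of 'C' x 5 -> '5C'
  i=24: run of 'B' x 8 -> '8B'
  i=32: run of 'C' x 3 -> '3C'
  i=35: run of 'A' x 6 -> '6A'

RLE = 2B13F4B5C8B3C6A


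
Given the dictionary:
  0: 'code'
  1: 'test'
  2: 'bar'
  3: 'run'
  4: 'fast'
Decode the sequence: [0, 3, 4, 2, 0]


Look up each index in the dictionary:
  0 -> 'code'
  3 -> 'run'
  4 -> 'fast'
  2 -> 'bar'
  0 -> 'code'

Decoded: "code run fast bar code"


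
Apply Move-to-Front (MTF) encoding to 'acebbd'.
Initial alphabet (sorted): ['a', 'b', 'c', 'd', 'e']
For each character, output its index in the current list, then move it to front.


MTF encoding:
'a': index 0 in ['a', 'b', 'c', 'd', 'e'] -> ['a', 'b', 'c', 'd', 'e']
'c': index 2 in ['a', 'b', 'c', 'd', 'e'] -> ['c', 'a', 'b', 'd', 'e']
'e': index 4 in ['c', 'a', 'b', 'd', 'e'] -> ['e', 'c', 'a', 'b', 'd']
'b': index 3 in ['e', 'c', 'a', 'b', 'd'] -> ['b', 'e', 'c', 'a', 'd']
'b': index 0 in ['b', 'e', 'c', 'a', 'd'] -> ['b', 'e', 'c', 'a', 'd']
'd': index 4 in ['b', 'e', 'c', 'a', 'd'] -> ['d', 'b', 'e', 'c', 'a']


Output: [0, 2, 4, 3, 0, 4]


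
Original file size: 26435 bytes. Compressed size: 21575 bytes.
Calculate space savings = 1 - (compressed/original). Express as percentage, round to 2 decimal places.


ratio = compressed/original = 21575/26435 = 0.816153
savings = 1 - ratio = 1 - 0.816153 = 0.183847
as a percentage: 0.183847 * 100 = 18.38%

Space savings = 1 - 21575/26435 = 18.38%


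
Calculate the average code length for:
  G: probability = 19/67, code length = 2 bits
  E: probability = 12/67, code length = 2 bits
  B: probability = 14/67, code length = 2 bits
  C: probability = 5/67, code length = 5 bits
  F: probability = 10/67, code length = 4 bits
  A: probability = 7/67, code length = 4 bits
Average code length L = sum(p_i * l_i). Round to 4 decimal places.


Weighted contributions p_i * l_i:
  G: (19/67) * 2 = 38/67
  E: (12/67) * 2 = 24/67
  B: (14/67) * 2 = 28/67
  C: (5/67) * 5 = 25/67
  F: (10/67) * 4 = 40/67
  A: (7/67) * 4 = 28/67
Sum = (38 + 24 + 28 + 25 + 40 + 28)/67 = 183/67

L = 183/67 = 2.7313 bits/symbol


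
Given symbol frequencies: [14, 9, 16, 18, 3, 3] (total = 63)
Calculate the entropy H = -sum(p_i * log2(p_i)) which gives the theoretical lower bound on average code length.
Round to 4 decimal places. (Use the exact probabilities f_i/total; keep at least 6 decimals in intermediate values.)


Per-symbol terms -p_i * log2(p_i) with p_i = f_i/63:
  p = 14/63 = 0.222222: log2(p) = -2.169925, -p*log2(p) = 0.482206
  p = 9/63 = 0.142857: log2(p) = -2.807355, -p*log2(p) = 0.401051
  p = 16/63 = 0.253968: log2(p) = -1.977280, -p*log2(p) = 0.502166
  p = 18/63 = 0.285714: log2(p) = -1.807355, -p*log2(p) = 0.516387
  p = 3/63 = 0.047619: log2(p) = -4.392317, -p*log2(p) = 0.209158
  p = 3/63 = 0.047619: log2(p) = -4.392317, -p*log2(p) = 0.209158
H = 0.482206 + 0.401051 + 0.502166 + 0.516387 + 0.209158 + 0.209158 = 2.320126

H = 2.3201 bits/symbol


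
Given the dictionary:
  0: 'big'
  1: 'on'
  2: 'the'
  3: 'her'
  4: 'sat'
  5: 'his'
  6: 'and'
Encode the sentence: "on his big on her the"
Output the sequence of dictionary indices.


Look up each word in the dictionary:
  'on' -> 1
  'his' -> 5
  'big' -> 0
  'on' -> 1
  'her' -> 3
  'the' -> 2

Encoded: [1, 5, 0, 1, 3, 2]


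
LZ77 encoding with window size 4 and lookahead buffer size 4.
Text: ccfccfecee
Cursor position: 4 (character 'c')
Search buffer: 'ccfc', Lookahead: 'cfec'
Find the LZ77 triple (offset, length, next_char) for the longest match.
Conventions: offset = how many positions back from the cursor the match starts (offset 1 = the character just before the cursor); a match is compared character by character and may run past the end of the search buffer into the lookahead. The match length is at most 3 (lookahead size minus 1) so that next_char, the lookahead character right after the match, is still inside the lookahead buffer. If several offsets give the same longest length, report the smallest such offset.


Try each offset into the search buffer:
  offset=1 (pos 3, char 'c'): match length 1
  offset=2 (pos 2, char 'f'): match length 0
  offset=3 (pos 1, char 'c'): match length 2
  offset=4 (pos 0, char 'c'): match length 1
Longest match has length 2 at offset 3.
next_char = character at position 4 + 2 = 6 -> 'e'

Best match: offset=3, length=2 (matching 'cf' starting at position 1)
LZ77 triple: (3, 2, 'e')


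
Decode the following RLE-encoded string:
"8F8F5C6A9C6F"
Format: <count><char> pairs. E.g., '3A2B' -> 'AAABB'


Expanding each <count><char> pair:
  8F -> 'FFFFFFFF'
  8F -> 'FFFFFFFF'
  5C -> 'CCCCC'
  6A -> 'AAAAAA'
  9C -> 'CCCCCCCCC'
  6F -> 'FFFFFF'

Decoded = FFFFFFFFFFFFFFFFCCCCCAAAAAACCCCCCCCCFFFFFF


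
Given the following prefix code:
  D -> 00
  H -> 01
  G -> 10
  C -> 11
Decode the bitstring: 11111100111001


Decoding step by step:
Bits 11 -> C
Bits 11 -> C
Bits 11 -> C
Bits 00 -> D
Bits 11 -> C
Bits 10 -> G
Bits 01 -> H


Decoded message: CCCDCGH


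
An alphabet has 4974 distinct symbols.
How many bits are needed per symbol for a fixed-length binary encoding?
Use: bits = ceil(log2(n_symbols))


log2(4974) = 12.2802
Bracket: 2^12 = 4096 < 4974 <= 2^13 = 8192
So ceil(log2(4974)) = 13

bits = ceil(log2(4974)) = ceil(12.2802) = 13 bits


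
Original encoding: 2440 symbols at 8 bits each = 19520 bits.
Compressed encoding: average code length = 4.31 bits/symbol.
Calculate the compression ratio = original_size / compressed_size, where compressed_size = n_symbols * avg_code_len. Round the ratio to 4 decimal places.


original_size = n_symbols * orig_bits = 2440 * 8 = 19520 bits
compressed_size = n_symbols * avg_code_len = 2440 * 4.31 = 10516.4 bits
ratio = original_size / compressed_size = 19520 / 10516.4 = 1.8561

Compression ratio = 1.8561


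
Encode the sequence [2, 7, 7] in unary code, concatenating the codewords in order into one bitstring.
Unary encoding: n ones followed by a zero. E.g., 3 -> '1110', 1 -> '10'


Encode each number as n ones followed by a terminating 0:
  2 -> 110 (3 bits)
  7 -> 11111110 (8 bits)
  7 -> 11111110 (8 bits)
Total length = 3 + 8 + 8 = 19 bits.

Unary([2, 7, 7]) = 1101111111011111110 (19 bits)


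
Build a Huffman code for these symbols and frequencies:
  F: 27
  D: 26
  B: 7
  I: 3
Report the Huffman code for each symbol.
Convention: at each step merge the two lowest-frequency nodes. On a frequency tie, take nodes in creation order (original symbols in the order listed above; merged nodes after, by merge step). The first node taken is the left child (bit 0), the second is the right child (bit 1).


Huffman tree construction:
Step 1: Merge I(3) + B(7) = 10
Step 2: Merge (I+B)(10) + D(26) = 36
Step 3: Merge F(27) + ((I+B)+D)(36) = 63
Read each symbol's code off the tree from the root (left child = 0, right child = 1).

Codes:
  F: 0 (length 1)
  D: 11 (length 2)
  B: 101 (length 3)
  I: 100 (length 3)
Average code length: 109/63 = 1.7302 bits/symbol


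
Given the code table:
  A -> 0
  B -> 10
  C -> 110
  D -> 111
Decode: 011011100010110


Decoding:
0 -> A
110 -> C
111 -> D
0 -> A
0 -> A
0 -> A
10 -> B
110 -> C


Result: ACDAAABC


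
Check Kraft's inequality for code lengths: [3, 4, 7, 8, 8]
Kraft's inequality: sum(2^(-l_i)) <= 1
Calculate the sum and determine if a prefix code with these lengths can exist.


Sum = 2^(-3) + 2^(-4) + 2^(-7) + 2^(-8) + 2^(-8)
    = 0.125 + 0.0625 + 0.0078125 + 0.00390625 + 0.00390625
    = 52/256 = 0.203125
Since 0.203125 <= 1, Kraft's inequality IS satisfied.
A prefix code with these lengths CAN exist.

Kraft sum = 0.203125. Satisfied.


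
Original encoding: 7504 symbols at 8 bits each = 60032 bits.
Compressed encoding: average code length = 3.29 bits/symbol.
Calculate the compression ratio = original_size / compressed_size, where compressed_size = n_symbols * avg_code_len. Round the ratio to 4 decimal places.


original_size = n_symbols * orig_bits = 7504 * 8 = 60032 bits
compressed_size = n_symbols * avg_code_len = 7504 * 3.29 = 24688.16 bits
ratio = original_size / compressed_size = 60032 / 24688.16 = 2.4316

Compression ratio = 2.4316


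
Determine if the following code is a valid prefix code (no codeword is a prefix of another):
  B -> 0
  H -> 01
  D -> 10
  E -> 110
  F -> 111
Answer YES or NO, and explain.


Checking each pair (does one codeword prefix another?):
  B='0' vs H='01': prefix -- VIOLATION

NO -- this is NOT a valid prefix code. B (0) is a prefix of H (01).


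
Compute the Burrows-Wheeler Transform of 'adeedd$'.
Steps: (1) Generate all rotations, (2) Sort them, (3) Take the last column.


Rotations (sorted):
  0: $adeedd -> last char: d
  1: adeedd$ -> last char: $
  2: d$adeed -> last char: d
  3: dd$adee -> last char: e
  4: deedd$a -> last char: a
  5: edd$ade -> last char: e
  6: eedd$ad -> last char: d


BWT = d$deaed


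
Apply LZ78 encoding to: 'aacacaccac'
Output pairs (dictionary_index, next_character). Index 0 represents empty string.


LZ78 encoding steps:
Dictionary: {0: ''}
Step 1: w='' (idx 0), next='a' -> output (0, 'a'), add 'a' as idx 1
Step 2: w='a' (idx 1), next='c' -> output (1, 'c'), add 'ac' as idx 2
Step 3: w='ac' (idx 2), next='a' -> output (2, 'a'), add 'aca' as idx 3
Step 4: w='' (idx 0), next='c' -> output (0, 'c'), add 'c' as idx 4
Step 5: w='c' (idx 4), next='a' -> output (4, 'a'), add 'ca' as idx 5
Step 6: w='c' (idx 4), end of input -> output (4, '')


Encoded: [(0, 'a'), (1, 'c'), (2, 'a'), (0, 'c'), (4, 'a'), (4, '')]


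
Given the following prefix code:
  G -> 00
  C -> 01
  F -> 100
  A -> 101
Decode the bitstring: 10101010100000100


Decoding step by step:
Bits 101 -> A
Bits 01 -> C
Bits 01 -> C
Bits 01 -> C
Bits 00 -> G
Bits 00 -> G
Bits 01 -> C
Bits 00 -> G


Decoded message: ACCCGGCG


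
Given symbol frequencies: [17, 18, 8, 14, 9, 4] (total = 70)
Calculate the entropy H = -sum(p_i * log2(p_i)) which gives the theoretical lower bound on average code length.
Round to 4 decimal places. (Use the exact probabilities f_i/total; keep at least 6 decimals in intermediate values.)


Per-symbol terms -p_i * log2(p_i) with p_i = f_i/70:
  p = 17/70 = 0.242857: log2(p) = -2.041820, -p*log2(p) = 0.495871
  p = 18/70 = 0.257143: log2(p) = -1.959358, -p*log2(p) = 0.503835
  p = 8/70 = 0.114286: log2(p) = -3.129283, -p*log2(p) = 0.357632
  p = 14/70 = 0.200000: log2(p) = -2.321928, -p*log2(p) = 0.464386
  p = 9/70 = 0.128571: log2(p) = -2.959358, -p*log2(p) = 0.380489
  p = 4/70 = 0.057143: log2(p) = -4.129283, -p*log2(p) = 0.235959
H = 0.495871 + 0.503835 + 0.357632 + 0.464386 + 0.380489 + 0.235959 = 2.438172

H = 2.4382 bits/symbol


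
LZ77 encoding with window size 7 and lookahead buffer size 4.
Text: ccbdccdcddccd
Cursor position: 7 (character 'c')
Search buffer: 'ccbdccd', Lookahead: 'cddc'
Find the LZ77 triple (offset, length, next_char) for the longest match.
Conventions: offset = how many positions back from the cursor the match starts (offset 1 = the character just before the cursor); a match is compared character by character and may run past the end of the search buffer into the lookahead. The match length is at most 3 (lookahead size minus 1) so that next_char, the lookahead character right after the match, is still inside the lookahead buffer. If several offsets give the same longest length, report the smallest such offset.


Try each offset into the search buffer:
  offset=1 (pos 6, char 'd'): match length 0
  offset=2 (pos 5, char 'c'): match length 2
  offset=3 (pos 4, char 'c'): match length 1
  offset=4 (pos 3, char 'd'): match length 0
  offset=5 (pos 2, char 'b'): match length 0
  offset=6 (pos 1, char 'c'): match length 1
  offset=7 (pos 0, char 'c'): match length 1
Longest match has length 2 at offset 2.
next_char = character at position 7 + 2 = 9 -> 'd'

Best match: offset=2, length=2 (matching 'cd' starting at position 5)
LZ77 triple: (2, 2, 'd')


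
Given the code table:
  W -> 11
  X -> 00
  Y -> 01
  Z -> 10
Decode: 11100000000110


Decoding:
11 -> W
10 -> Z
00 -> X
00 -> X
00 -> X
01 -> Y
10 -> Z


Result: WZXXXYZ


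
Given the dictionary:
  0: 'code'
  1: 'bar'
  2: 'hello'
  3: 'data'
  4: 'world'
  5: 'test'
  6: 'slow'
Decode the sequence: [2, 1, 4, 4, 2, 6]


Look up each index in the dictionary:
  2 -> 'hello'
  1 -> 'bar'
  4 -> 'world'
  4 -> 'world'
  2 -> 'hello'
  6 -> 'slow'

Decoded: "hello bar world world hello slow"


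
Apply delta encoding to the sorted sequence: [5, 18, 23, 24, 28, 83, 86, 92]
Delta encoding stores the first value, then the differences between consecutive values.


First value: 5
Deltas:
  18 - 5 = 13
  23 - 18 = 5
  24 - 23 = 1
  28 - 24 = 4
  83 - 28 = 55
  86 - 83 = 3
  92 - 86 = 6


Delta encoded: [5, 13, 5, 1, 4, 55, 3, 6]


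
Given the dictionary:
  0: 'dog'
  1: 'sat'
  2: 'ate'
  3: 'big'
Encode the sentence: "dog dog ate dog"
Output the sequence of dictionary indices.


Look up each word in the dictionary:
  'dog' -> 0
  'dog' -> 0
  'ate' -> 2
  'dog' -> 0

Encoded: [0, 0, 2, 0]


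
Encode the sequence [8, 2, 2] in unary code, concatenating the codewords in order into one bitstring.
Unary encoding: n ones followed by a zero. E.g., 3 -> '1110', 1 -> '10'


Encode each number as n ones followed by a terminating 0:
  8 -> 111111110 (9 bits)
  2 -> 110 (3 bits)
  2 -> 110 (3 bits)
Total length = 9 + 3 + 3 = 15 bits.

Unary([8, 2, 2]) = 111111110110110 (15 bits)


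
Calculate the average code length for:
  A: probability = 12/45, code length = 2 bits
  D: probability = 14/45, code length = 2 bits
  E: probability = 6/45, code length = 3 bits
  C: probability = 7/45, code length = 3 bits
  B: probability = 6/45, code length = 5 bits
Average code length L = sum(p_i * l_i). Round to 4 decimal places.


Weighted contributions p_i * l_i:
  A: (12/45) * 2 = 24/45
  D: (14/45) * 2 = 28/45
  E: (6/45) * 3 = 18/45
  C: (7/45) * 3 = 21/45
  B: (6/45) * 5 = 30/45
Sum = (24 + 28 + 18 + 21 + 30)/45 = 121/45

L = 121/45 = 2.6889 bits/symbol


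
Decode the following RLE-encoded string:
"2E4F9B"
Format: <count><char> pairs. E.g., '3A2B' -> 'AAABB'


Expanding each <count><char> pair:
  2E -> 'EE'
  4F -> 'FFFF'
  9B -> 'BBBBBBBBB'

Decoded = EEFFFFBBBBBBBBB


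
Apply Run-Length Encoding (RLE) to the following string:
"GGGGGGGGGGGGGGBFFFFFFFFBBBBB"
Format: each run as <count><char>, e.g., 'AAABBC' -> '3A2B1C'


Scanning runs left to right:
  i=0: run of 'G' x 14 -> '14G'
  i=14: run of 'B' x 1 -> '1B'
  i=15: run of 'F' x 8 -> '8F'
  i=23: run of 'B' x 5 -> '5B'

RLE = 14G1B8F5B


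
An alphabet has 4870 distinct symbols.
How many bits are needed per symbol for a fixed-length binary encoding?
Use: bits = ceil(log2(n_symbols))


log2(4870) = 12.2497
Bracket: 2^12 = 4096 < 4870 <= 2^13 = 8192
So ceil(log2(4870)) = 13

bits = ceil(log2(4870)) = ceil(12.2497) = 13 bits


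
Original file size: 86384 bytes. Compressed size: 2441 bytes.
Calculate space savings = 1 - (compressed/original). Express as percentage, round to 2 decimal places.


ratio = compressed/original = 2441/86384 = 0.028258
savings = 1 - ratio = 1 - 0.028258 = 0.971742
as a percentage: 0.971742 * 100 = 97.17%

Space savings = 1 - 2441/86384 = 97.17%


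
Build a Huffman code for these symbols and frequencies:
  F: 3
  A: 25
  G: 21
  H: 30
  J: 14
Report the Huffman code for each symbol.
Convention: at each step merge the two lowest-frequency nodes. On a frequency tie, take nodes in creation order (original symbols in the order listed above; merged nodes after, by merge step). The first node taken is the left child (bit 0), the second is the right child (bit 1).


Huffman tree construction:
Step 1: Merge F(3) + J(14) = 17
Step 2: Merge (F+J)(17) + G(21) = 38
Step 3: Merge A(25) + H(30) = 55
Step 4: Merge ((F+J)+G)(38) + (A+H)(55) = 93
Read each symbol's code off the tree from the root (left child = 0, right child = 1).

Codes:
  F: 000 (length 3)
  A: 10 (length 2)
  G: 01 (length 2)
  H: 11 (length 2)
  J: 001 (length 3)
Average code length: 203/93 = 2.1828 bits/symbol


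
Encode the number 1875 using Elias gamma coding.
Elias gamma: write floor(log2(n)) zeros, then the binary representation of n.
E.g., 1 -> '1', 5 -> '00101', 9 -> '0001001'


num_bits = floor(log2(1875)) + 1 = 11
leading_zeros = num_bits - 1 = 10
binary(1875) = 11101010011

Elias gamma(1875) = '0000000000' + '11101010011' = 000000000011101010011 (21 bits)


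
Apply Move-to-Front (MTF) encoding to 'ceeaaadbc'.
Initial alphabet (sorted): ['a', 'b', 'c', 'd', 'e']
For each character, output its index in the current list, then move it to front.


MTF encoding:
'c': index 2 in ['a', 'b', 'c', 'd', 'e'] -> ['c', 'a', 'b', 'd', 'e']
'e': index 4 in ['c', 'a', 'b', 'd', 'e'] -> ['e', 'c', 'a', 'b', 'd']
'e': index 0 in ['e', 'c', 'a', 'b', 'd'] -> ['e', 'c', 'a', 'b', 'd']
'a': index 2 in ['e', 'c', 'a', 'b', 'd'] -> ['a', 'e', 'c', 'b', 'd']
'a': index 0 in ['a', 'e', 'c', 'b', 'd'] -> ['a', 'e', 'c', 'b', 'd']
'a': index 0 in ['a', 'e', 'c', 'b', 'd'] -> ['a', 'e', 'c', 'b', 'd']
'd': index 4 in ['a', 'e', 'c', 'b', 'd'] -> ['d', 'a', 'e', 'c', 'b']
'b': index 4 in ['d', 'a', 'e', 'c', 'b'] -> ['b', 'd', 'a', 'e', 'c']
'c': index 4 in ['b', 'd', 'a', 'e', 'c'] -> ['c', 'b', 'd', 'a', 'e']


Output: [2, 4, 0, 2, 0, 0, 4, 4, 4]


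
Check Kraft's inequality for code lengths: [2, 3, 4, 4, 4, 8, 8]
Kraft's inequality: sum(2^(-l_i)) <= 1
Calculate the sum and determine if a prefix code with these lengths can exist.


Sum = 2^(-2) + 2^(-3) + 2^(-4) + 2^(-4) + 2^(-4) + 2^(-8) + 2^(-8)
    = 0.25 + 0.125 + 0.0625 + 0.0625 + 0.0625 + 0.00390625 + 0.00390625
    = 146/256 = 0.5703125
Since 0.5703125 <= 1, Kraft's inequality IS satisfied.
A prefix code with these lengths CAN exist.

Kraft sum = 0.5703125. Satisfied.


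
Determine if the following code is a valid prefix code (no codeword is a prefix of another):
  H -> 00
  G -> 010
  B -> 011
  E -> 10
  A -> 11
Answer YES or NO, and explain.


Checking each pair (does one codeword prefix another?):
  H='00' vs G='010': no prefix
  H='00' vs B='011': no prefix
  H='00' vs E='10': no prefix
  H='00' vs A='11': no prefix
  G='010' vs H='00': no prefix
  G='010' vs B='011': no prefix
  G='010' vs E='10': no prefix
  G='010' vs A='11': no prefix
  B='011' vs H='00': no prefix
  B='011' vs G='010': no prefix
  B='011' vs E='10': no prefix
  B='011' vs A='11': no prefix
  E='10' vs H='00': no prefix
  E='10' vs G='010': no prefix
  E='10' vs B='011': no prefix
  E='10' vs A='11': no prefix
  A='11' vs H='00': no prefix
  A='11' vs G='010': no prefix
  A='11' vs B='011': no prefix
  A='11' vs E='10': no prefix
No violation found over all pairs.

YES -- this is a valid prefix code. No codeword is a prefix of any other codeword.


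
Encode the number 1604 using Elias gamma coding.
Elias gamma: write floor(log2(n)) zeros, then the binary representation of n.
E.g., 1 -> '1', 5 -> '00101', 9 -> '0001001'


num_bits = floor(log2(1604)) + 1 = 11
leading_zeros = num_bits - 1 = 10
binary(1604) = 11001000100

Elias gamma(1604) = '0000000000' + '11001000100' = 000000000011001000100 (21 bits)


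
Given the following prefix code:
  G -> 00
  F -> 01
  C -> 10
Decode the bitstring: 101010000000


Decoding step by step:
Bits 10 -> C
Bits 10 -> C
Bits 10 -> C
Bits 00 -> G
Bits 00 -> G
Bits 00 -> G


Decoded message: CCCGGG
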